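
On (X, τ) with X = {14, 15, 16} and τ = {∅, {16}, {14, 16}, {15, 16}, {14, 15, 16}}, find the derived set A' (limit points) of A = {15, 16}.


A' = {14, 15}

For each x ∈ X, list the open sets U ∈ τ with x ∈ U, then check whether U ∩ (A ∖ {x}) ≠ ∅ for every such U.
  x = 14: opens ∋ x are {14, 16}, {14, 15, 16}; each meets A ∖ {14}, so x IS a limit point.
  x = 15: opens ∋ x are {15, 16}, {14, 15, 16}; each meets A ∖ {15}, so x IS a limit point.
  x = 16: open {16} ∋ x has {16} ∩ (A ∖ {16}) = ∅, so x is NOT a limit point.
Collecting: A' = {14, 15}.


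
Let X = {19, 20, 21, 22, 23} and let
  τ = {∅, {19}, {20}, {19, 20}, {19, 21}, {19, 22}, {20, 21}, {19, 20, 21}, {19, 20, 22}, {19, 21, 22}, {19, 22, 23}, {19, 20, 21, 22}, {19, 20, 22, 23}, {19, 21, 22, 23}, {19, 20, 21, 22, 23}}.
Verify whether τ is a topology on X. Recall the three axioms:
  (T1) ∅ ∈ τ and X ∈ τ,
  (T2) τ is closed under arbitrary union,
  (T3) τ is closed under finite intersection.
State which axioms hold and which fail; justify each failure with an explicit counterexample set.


τ is NOT a topology on X.

Axiom (T1): ∅ ∈ τ? Yes; X ∈ τ? Yes.
Axiom (T2/T3): check pairwise unions and intersections of members of τ.
Counterexample for (T3): {19, 21} ∩ {20, 21} = {21} ∉ τ. Therefore τ is NOT a topology.


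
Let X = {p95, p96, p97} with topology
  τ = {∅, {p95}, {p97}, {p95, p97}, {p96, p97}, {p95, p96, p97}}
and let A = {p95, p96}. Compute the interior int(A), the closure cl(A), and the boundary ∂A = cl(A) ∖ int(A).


int(A) = {p95}, cl(A) = {p95, p96}, ∂A = {p96}.

Closed sets in (X, τ) are complements of opens:
  closed(X, τ) = {∅, {p95}, {p96}, {p95, p96}, {p96, p97}, {p95, p96, p97}}.
int(A) = ⋃ {U ∈ τ : U ⊆ A}. Opens contained in A: ∅, {p95}.
Taking the union of these: int(A) = {p95}.
cl(A) = ⋂ {C closed : A ⊆ C}. Closed sets containing A: {p95, p96}, {p95, p96, p97}.
Intersecting these: cl(A) = {p95, p96}.
∂A = cl(A) ∖ int(A) = {p95, p96} ∖ {p95} = {p96}.


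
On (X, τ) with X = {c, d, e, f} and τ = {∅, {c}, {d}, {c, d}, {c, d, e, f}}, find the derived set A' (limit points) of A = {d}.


A' = {e, f}

For each x ∈ X, list the open sets U ∈ τ with x ∈ U, then check whether U ∩ (A ∖ {x}) ≠ ∅ for every such U.
  x = c: open {c} ∋ x has {c} ∩ (A ∖ {c}) = ∅, so x is NOT a limit point.
  x = d: open {d} ∋ x has {d} ∩ (A ∖ {d}) = ∅, so x is NOT a limit point.
  x = e: opens ∋ x are {c, d, e, f}; each meets A ∖ {e}, so x IS a limit point.
  x = f: opens ∋ x are {c, d, e, f}; each meets A ∖ {f}, so x IS a limit point.
Collecting: A' = {e, f}.


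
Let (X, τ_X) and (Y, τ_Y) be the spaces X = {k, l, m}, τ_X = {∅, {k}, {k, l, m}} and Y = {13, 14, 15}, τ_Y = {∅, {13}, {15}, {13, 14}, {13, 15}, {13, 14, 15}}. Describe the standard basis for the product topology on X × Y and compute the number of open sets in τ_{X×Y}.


Basis B = {∅ × ∅, {k} × {13}, {k} × {15}, {k} × {13, 14}, {k} × {13, 15}, {k} × {13, 14, 15}, {k, l, m} × {13}, {k, l, m} × {15}, {k, l, m} × {13, 14}, {k, l, m} × {13, 15}, {k, l, m} × {13, 14, 15}}; |τ_{X×Y}| = 18.

Enumerate products U × V with U ∈ τ_X, V ∈ τ_Y (deduplicated):
  ∅ × ∅ = {} (∅)
  {k} × {13} = {(k,13)}
  {k} × {15} = {(k,15)}
  {k} × {13, 14} = {(k,13), (k,14)}
  {k} × {13, 15} = {(k,13), (k,15)}
  {k} × {13, 14, 15} = {(k,13), (k,14), (k,15)}
  {k, l, m} × {13} = {(k,13), (l,13), (m,13)}
  {k, l, m} × {15} = {(k,15), (l,15), (m,15)}
  {k, l, m} × {13, 14} = {(k,13), (k,14), (l,13), (l,14), (m,13), (m,14)}
  {k, l, m} × {13, 15} = {(k,13), (k,15), (l,13), (l,15), (m,13), (m,15)}
  {k, l, m} × {13, 14, 15} = {(k,13), (k,14), (k,15), (l,13), (l,14), (l,15), (m,13), (m,14), (m,15)}
These 11 distinct sets form the basis B.
Close under arbitrary unions to get τ_{X×Y}; counting gives |τ_{X×Y}| = 18.


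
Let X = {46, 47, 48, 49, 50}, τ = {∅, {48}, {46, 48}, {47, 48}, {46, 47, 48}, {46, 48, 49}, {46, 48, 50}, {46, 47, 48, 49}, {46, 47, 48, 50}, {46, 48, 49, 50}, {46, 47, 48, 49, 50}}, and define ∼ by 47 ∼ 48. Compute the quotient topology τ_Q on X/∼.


X/∼ = {[46], [47=48], [49], [50]}; |τ_Q| = 6.

Equivalence classes: [46], [47=48], [49], [50].
Quotient map π: X → X/∼ sends 46 ↦ [46], 47 ↦ [47=48], 48 ↦ [47=48], 49 ↦ [49], 50 ↦ [50].
For each subset V ⊆ X/∼, compute π^{-1}(V) ⊆ X and check whether π^{-1}(V) ∈ τ. V is open in τ_Q iff π^{-1}(V) ∈ τ.
  V = {}: π^{-1}(V) = ∅ ∈ τ ✓.
  V = {[46]}: π^{-1}(V) = {46} ∉ τ ✗.
  V = {[47=48]}: π^{-1}(V) = {47, 48} ∈ τ ✓.
  V = {[46], [47=48]}: π^{-1}(V) = {46, 47, 48} ∈ τ ✓.
  V = {[49]}: π^{-1}(V) = {49} ∉ τ ✗.
  V = {[46], [49]}: π^{-1}(V) = {46, 49} ∉ τ ✗.
  V = {[47=48], [49]}: π^{-1}(V) = {47, 48, 49} ∉ τ ✗.
  V = {[46], [47=48], [49]}: π^{-1}(V) = {46, 47, 48, 49} ∈ τ ✓.
  V = {[50]}: π^{-1}(V) = {50} ∉ τ ✗.
  V = {[46], [50]}: π^{-1}(V) = {46, 50} ∉ τ ✗.
  V = {[47=48], [50]}: π^{-1}(V) = {47, 48, 50} ∉ τ ✗.
  V = {[46], [47=48], [50]}: π^{-1}(V) = {46, 47, 48, 50} ∈ τ ✓.
  V = {[49], [50]}: π^{-1}(V) = {49, 50} ∉ τ ✗.
  V = {[46], [49], [50]}: π^{-1}(V) = {46, 49, 50} ∉ τ ✗.
  V = {[47=48], [49], [50]}: π^{-1}(V) = {47, 48, 49, 50} ∉ τ ✗.
  V = {[46], [47=48], [49], [50]}: π^{-1}(V) = {46, 47, 48, 49, 50} ∈ τ ✓.
Open sets in the quotient: τ_Q = {{}, {[47=48]}, {[46], [47=48]}, {[46], [47=48], [49]}, {[46], [47=48], [50]}, {[46], [47=48], [49], [50]}} (6 elements).


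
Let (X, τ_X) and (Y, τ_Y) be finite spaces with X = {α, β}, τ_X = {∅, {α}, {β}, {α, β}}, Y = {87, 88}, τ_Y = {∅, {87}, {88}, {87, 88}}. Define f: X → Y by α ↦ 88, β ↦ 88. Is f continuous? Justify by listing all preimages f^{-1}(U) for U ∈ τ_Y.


f IS continuous.

Compute f^{-1}(U) for each U ∈ τ_Y:
  U = ∅: f^{-1}(U) = ∅ ∈ τ_X ✓.
  U = {87}: f^{-1}(U) = ∅ ∈ τ_X ✓.
  U = {88}: f^{-1}(U) = {α, β} ∈ τ_X ✓.
  U = {87, 88}: f^{-1}(U) = {α, β} ∈ τ_X ✓.
Every preimage lies in τ_X, so f IS continuous.


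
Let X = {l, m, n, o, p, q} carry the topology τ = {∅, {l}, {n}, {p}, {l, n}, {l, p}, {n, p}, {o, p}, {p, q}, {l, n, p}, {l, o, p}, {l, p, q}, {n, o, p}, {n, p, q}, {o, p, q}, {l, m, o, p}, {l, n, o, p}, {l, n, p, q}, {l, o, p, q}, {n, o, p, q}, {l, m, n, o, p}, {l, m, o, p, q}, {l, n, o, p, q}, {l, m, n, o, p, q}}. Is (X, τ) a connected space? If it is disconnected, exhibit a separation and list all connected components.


(X, τ) is disconnected; components = [{n}, {l, m, o, p, q}].

Find clopen sets (U ∈ τ with X ∖ U ∈ τ):
  U = ∅, X ∖ U = {l, m, n, o, p, q} — both open, so U is clopen.
  U = {n}, X ∖ U = {l, m, o, p, q} — both open, so U is clopen.
  U = {l, m, o, p, q}, X ∖ U = {n} — both open, so U is clopen.
  U = {l, m, n, o, p, q}, X ∖ U = ∅ — both open, so U is clopen.
Nontrivial clopen(s) exist: e.g. {l, m, o, p, q}. So (X, τ) is disconnected.
Compute connected components by grouping points that agree on all clopens:
  component: {n}
  component: {l, m, o, p, q}


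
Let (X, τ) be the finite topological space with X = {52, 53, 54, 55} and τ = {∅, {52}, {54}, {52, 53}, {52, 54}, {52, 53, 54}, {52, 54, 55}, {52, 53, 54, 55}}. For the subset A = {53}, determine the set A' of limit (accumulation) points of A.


A' = ∅

For each x ∈ X, list the open sets U ∈ τ with x ∈ U, then check whether U ∩ (A ∖ {x}) ≠ ∅ for every such U.
  x = 52: open {52} ∋ x has {52} ∩ (A ∖ {52}) = ∅, so x is NOT a limit point.
  x = 53: open {52, 53} ∋ x has {52, 53} ∩ (A ∖ {53}) = ∅, so x is NOT a limit point.
  x = 54: open {54} ∋ x has {54} ∩ (A ∖ {54}) = ∅, so x is NOT a limit point.
  x = 55: open {52, 54, 55} ∋ x has {52, 54, 55} ∩ (A ∖ {55}) = ∅, so x is NOT a limit point.
Collecting: A' = ∅.


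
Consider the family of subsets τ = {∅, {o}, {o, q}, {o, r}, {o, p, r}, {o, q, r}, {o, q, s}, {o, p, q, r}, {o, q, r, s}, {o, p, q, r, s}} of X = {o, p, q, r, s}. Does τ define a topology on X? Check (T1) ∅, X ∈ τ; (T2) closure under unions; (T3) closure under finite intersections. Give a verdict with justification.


τ IS a topology on X.

Axiom (T1): ∅ ∈ τ? Yes; X ∈ τ? Yes.
Axiom (T2/T3): check pairwise unions and intersections of members of τ.
All pairwise intersections and unions checked — each lies in τ. Therefore τ satisfies (T1), (T2), (T3): it IS a topology on X.


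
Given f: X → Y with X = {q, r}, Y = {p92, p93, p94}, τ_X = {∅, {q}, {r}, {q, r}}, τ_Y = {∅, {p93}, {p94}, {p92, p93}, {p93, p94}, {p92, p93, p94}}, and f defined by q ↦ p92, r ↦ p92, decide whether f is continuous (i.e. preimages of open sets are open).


f IS continuous.

Compute f^{-1}(U) for each U ∈ τ_Y:
  U = ∅: f^{-1}(U) = ∅ ∈ τ_X ✓.
  U = {p93}: f^{-1}(U) = ∅ ∈ τ_X ✓.
  U = {p94}: f^{-1}(U) = ∅ ∈ τ_X ✓.
  U = {p92, p93}: f^{-1}(U) = {q, r} ∈ τ_X ✓.
  U = {p93, p94}: f^{-1}(U) = ∅ ∈ τ_X ✓.
  U = {p92, p93, p94}: f^{-1}(U) = {q, r} ∈ τ_X ✓.
Every preimage lies in τ_X, so f IS continuous.


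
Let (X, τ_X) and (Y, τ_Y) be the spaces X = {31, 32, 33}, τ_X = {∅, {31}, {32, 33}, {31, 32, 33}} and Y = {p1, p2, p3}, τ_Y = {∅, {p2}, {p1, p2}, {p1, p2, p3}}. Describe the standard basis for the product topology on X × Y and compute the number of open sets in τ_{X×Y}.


Basis B = {∅ × ∅, {31} × {p2}, {31} × {p1, p2}, {32, 33} × {p2}, {31} × {p1, p2, p3}, {31, 32, 33} × {p2}, {32, 33} × {p1, p2}, {31, 32, 33} × {p1, p2}, {32, 33} × {p1, p2, p3}, {31, 32, 33} × {p1, p2, p3}}; |τ_{X×Y}| = 16.

Enumerate products U × V with U ∈ τ_X, V ∈ τ_Y (deduplicated):
  ∅ × ∅ = {} (∅)
  {31} × {p2} = {(31,p2)}
  {31} × {p1, p2} = {(31,p1), (31,p2)}
  {32, 33} × {p2} = {(32,p2), (33,p2)}
  {31} × {p1, p2, p3} = {(31,p1), (31,p2), (31,p3)}
  {31, 32, 33} × {p2} = {(31,p2), (32,p2), (33,p2)}
  {32, 33} × {p1, p2} = {(32,p1), (32,p2), (33,p1), (33,p2)}
  {31, 32, 33} × {p1, p2} = {(31,p1), (31,p2), (32,p1), (32,p2), (33,p1), (33,p2)}
  {32, 33} × {p1, p2, p3} = {(32,p1), (32,p2), (32,p3), (33,p1), (33,p2), (33,p3)}
  {31, 32, 33} × {p1, p2, p3} = {(31,p1), (31,p2), (31,p3), (32,p1), (32,p2), (32,p3), (33,p1), (33,p2), (33,p3)}
These 10 distinct sets form the basis B.
Close under arbitrary unions to get τ_{X×Y}; counting gives |τ_{X×Y}| = 16.


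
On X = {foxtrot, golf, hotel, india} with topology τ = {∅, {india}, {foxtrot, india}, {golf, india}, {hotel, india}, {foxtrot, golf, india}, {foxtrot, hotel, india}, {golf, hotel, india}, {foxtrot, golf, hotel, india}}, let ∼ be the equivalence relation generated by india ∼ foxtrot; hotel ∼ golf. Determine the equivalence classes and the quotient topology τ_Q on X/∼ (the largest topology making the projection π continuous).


X/∼ = {[foxtrot=india], [golf=hotel]}; |τ_Q| = 3.

Equivalence classes: [foxtrot=india], [golf=hotel].
Quotient map π: X → X/∼ sends foxtrot ↦ [foxtrot=india], golf ↦ [golf=hotel], hotel ↦ [golf=hotel], india ↦ [foxtrot=india].
For each subset V ⊆ X/∼, compute π^{-1}(V) ⊆ X and check whether π^{-1}(V) ∈ τ. V is open in τ_Q iff π^{-1}(V) ∈ τ.
  V = {}: π^{-1}(V) = ∅ ∈ τ ✓.
  V = {[foxtrot=india]}: π^{-1}(V) = {foxtrot, india} ∈ τ ✓.
  V = {[golf=hotel]}: π^{-1}(V) = {golf, hotel} ∉ τ ✗.
  V = {[foxtrot=india], [golf=hotel]}: π^{-1}(V) = {foxtrot, golf, hotel, india} ∈ τ ✓.
Open sets in the quotient: τ_Q = {{}, {[foxtrot=india]}, {[foxtrot=india], [golf=hotel]}} (3 elements).


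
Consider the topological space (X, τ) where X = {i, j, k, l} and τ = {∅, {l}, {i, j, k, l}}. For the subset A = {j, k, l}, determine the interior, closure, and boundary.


int(A) = {l}, cl(A) = {i, j, k, l}, ∂A = {i, j, k}.

Closed sets in (X, τ) are complements of opens:
  closed(X, τ) = {∅, {i, j, k}, {i, j, k, l}}.
int(A) = ⋃ {U ∈ τ : U ⊆ A}. Opens contained in A: ∅, {l}.
Taking the union of these: int(A) = {l}.
cl(A) = ⋂ {C closed : A ⊆ C}. Closed sets containing A: {i, j, k, l}.
Intersecting these: cl(A) = {i, j, k, l}.
∂A = cl(A) ∖ int(A) = {i, j, k, l} ∖ {l} = {i, j, k}.


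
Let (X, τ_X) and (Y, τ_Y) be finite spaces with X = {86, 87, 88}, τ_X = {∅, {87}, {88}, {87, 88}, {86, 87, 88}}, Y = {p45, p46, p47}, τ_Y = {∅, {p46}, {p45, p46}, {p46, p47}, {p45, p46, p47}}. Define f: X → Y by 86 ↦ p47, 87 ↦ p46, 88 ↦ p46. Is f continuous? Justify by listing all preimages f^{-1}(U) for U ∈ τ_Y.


f IS continuous.

Compute f^{-1}(U) for each U ∈ τ_Y:
  U = ∅: f^{-1}(U) = ∅ ∈ τ_X ✓.
  U = {p46}: f^{-1}(U) = {87, 88} ∈ τ_X ✓.
  U = {p45, p46}: f^{-1}(U) = {87, 88} ∈ τ_X ✓.
  U = {p46, p47}: f^{-1}(U) = {86, 87, 88} ∈ τ_X ✓.
  U = {p45, p46, p47}: f^{-1}(U) = {86, 87, 88} ∈ τ_X ✓.
Every preimage lies in τ_X, so f IS continuous.


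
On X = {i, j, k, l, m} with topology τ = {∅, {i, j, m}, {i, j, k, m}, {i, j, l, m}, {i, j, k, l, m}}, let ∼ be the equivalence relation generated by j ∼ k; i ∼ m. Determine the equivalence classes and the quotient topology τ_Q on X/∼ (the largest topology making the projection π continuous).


X/∼ = {[i=m], [j=k], [l]}; |τ_Q| = 3.

Equivalence classes: [i=m], [j=k], [l].
Quotient map π: X → X/∼ sends i ↦ [i=m], j ↦ [j=k], k ↦ [j=k], l ↦ [l], m ↦ [i=m].
For each subset V ⊆ X/∼, compute π^{-1}(V) ⊆ X and check whether π^{-1}(V) ∈ τ. V is open in τ_Q iff π^{-1}(V) ∈ τ.
  V = {}: π^{-1}(V) = ∅ ∈ τ ✓.
  V = {[i=m]}: π^{-1}(V) = {i, m} ∉ τ ✗.
  V = {[j=k]}: π^{-1}(V) = {j, k} ∉ τ ✗.
  V = {[i=m], [j=k]}: π^{-1}(V) = {i, j, k, m} ∈ τ ✓.
  V = {[l]}: π^{-1}(V) = {l} ∉ τ ✗.
  V = {[i=m], [l]}: π^{-1}(V) = {i, l, m} ∉ τ ✗.
  V = {[j=k], [l]}: π^{-1}(V) = {j, k, l} ∉ τ ✗.
  V = {[i=m], [j=k], [l]}: π^{-1}(V) = {i, j, k, l, m} ∈ τ ✓.
Open sets in the quotient: τ_Q = {{}, {[i=m], [j=k]}, {[i=m], [j=k], [l]}} (3 elements).


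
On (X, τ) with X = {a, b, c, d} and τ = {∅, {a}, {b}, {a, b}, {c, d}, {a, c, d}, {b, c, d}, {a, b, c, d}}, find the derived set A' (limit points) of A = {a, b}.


A' = ∅

For each x ∈ X, list the open sets U ∈ τ with x ∈ U, then check whether U ∩ (A ∖ {x}) ≠ ∅ for every such U.
  x = a: open {a} ∋ x has {a} ∩ (A ∖ {a}) = ∅, so x is NOT a limit point.
  x = b: open {b} ∋ x has {b} ∩ (A ∖ {b}) = ∅, so x is NOT a limit point.
  x = c: open {c, d} ∋ x has {c, d} ∩ (A ∖ {c}) = ∅, so x is NOT a limit point.
  x = d: open {c, d} ∋ x has {c, d} ∩ (A ∖ {d}) = ∅, so x is NOT a limit point.
Collecting: A' = ∅.


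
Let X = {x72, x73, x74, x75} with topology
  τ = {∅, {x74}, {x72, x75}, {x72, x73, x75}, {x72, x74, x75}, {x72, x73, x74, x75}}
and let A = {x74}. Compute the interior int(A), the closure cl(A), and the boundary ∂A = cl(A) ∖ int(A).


int(A) = {x74}, cl(A) = {x74}, ∂A = ∅.

Closed sets in (X, τ) are complements of opens:
  closed(X, τ) = {∅, {x73}, {x74}, {x73, x74}, {x72, x73, x75}, {x72, x73, x74, x75}}.
int(A) = ⋃ {U ∈ τ : U ⊆ A}. Opens contained in A: ∅, {x74}.
Taking the union of these: int(A) = {x74}.
cl(A) = ⋂ {C closed : A ⊆ C}. Closed sets containing A: {x74}, {x73, x74}, {x72, x73, x74, x75}.
Intersecting these: cl(A) = {x74}.
∂A = cl(A) ∖ int(A) = {x74} ∖ {x74} = ∅.


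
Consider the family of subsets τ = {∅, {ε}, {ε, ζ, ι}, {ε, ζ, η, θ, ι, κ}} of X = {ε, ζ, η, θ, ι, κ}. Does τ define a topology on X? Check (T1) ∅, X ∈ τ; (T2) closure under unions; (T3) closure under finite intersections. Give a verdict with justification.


τ IS a topology on X.

Axiom (T1): ∅ ∈ τ? Yes; X ∈ τ? Yes.
Axiom (T2/T3): check pairwise unions and intersections of members of τ.
All pairwise intersections and unions checked — each lies in τ. Therefore τ satisfies (T1), (T2), (T3): it IS a topology on X.


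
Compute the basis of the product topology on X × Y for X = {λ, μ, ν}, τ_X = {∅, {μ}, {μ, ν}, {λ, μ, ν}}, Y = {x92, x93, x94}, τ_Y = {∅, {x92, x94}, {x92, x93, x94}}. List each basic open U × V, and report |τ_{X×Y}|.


Basis B = {∅ × ∅, {μ} × {x92, x94}, {μ} × {x92, x93, x94}, {μ, ν} × {x92, x94}, {λ, μ, ν} × {x92, x94}, {μ, ν} × {x92, x93, x94}, {λ, μ, ν} × {x92, x93, x94}}; |τ_{X×Y}| = 10.

Enumerate products U × V with U ∈ τ_X, V ∈ τ_Y (deduplicated):
  ∅ × ∅ = {} (∅)
  {μ} × {x92, x94} = {(μ,x92), (μ,x94)}
  {μ} × {x92, x93, x94} = {(μ,x92), (μ,x93), (μ,x94)}
  {μ, ν} × {x92, x94} = {(μ,x92), (μ,x94), (ν,x92), (ν,x94)}
  {λ, μ, ν} × {x92, x94} = {(λ,x92), (λ,x94), (μ,x92), (μ,x94), (ν,x92), (ν,x94)}
  {μ, ν} × {x92, x93, x94} = {(μ,x92), (μ,x93), (μ,x94), (ν,x92), (ν,x93), (ν,x94)}
  {λ, μ, ν} × {x92, x93, x94} = {(λ,x92), (λ,x93), (λ,x94), (μ,x92), (μ,x93), (μ,x94), (ν,x92), (ν,x93), (ν,x94)}
These 7 distinct sets form the basis B.
Close under arbitrary unions to get τ_{X×Y}; counting gives |τ_{X×Y}| = 10.


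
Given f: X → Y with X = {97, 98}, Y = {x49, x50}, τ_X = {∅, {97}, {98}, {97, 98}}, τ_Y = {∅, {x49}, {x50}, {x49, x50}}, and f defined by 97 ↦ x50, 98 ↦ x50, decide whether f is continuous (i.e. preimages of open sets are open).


f IS continuous.

Compute f^{-1}(U) for each U ∈ τ_Y:
  U = ∅: f^{-1}(U) = ∅ ∈ τ_X ✓.
  U = {x49}: f^{-1}(U) = ∅ ∈ τ_X ✓.
  U = {x50}: f^{-1}(U) = {97, 98} ∈ τ_X ✓.
  U = {x49, x50}: f^{-1}(U) = {97, 98} ∈ τ_X ✓.
Every preimage lies in τ_X, so f IS continuous.


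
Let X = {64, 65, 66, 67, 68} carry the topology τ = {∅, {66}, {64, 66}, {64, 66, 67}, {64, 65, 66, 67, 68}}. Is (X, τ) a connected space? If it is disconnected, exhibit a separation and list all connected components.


(X, τ) is connected.

Find clopen sets (U ∈ τ with X ∖ U ∈ τ):
  U = ∅, X ∖ U = {64, 65, 66, 67, 68} — both open, so U is clopen.
  U = {64, 65, 66, 67, 68}, X ∖ U = ∅ — both open, so U is clopen.
Only trivial clopens (∅ and X) exist, so (X, τ) is connected.
Compute connected components by grouping points that agree on all clopens:
  component: {64, 65, 66, 67, 68}


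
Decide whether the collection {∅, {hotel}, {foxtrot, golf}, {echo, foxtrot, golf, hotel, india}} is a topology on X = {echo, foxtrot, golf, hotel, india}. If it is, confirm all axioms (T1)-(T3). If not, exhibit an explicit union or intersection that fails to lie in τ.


τ is NOT a topology on X.

Axiom (T1): ∅ ∈ τ? Yes; X ∈ τ? Yes.
Axiom (T2/T3): check pairwise unions and intersections of members of τ.
Counterexample for (T2): {hotel} ∪ {foxtrot, golf} = {foxtrot, golf, hotel} ∉ τ. Therefore τ is NOT a topology.


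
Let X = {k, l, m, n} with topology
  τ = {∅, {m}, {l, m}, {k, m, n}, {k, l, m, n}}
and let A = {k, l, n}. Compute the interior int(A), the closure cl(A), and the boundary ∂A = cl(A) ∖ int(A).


int(A) = ∅, cl(A) = {k, l, n}, ∂A = {k, l, n}.

Closed sets in (X, τ) are complements of opens:
  closed(X, τ) = {∅, {l}, {k, n}, {k, l, n}, {k, l, m, n}}.
int(A) = ⋃ {U ∈ τ : U ⊆ A}. Opens contained in A: ∅.
Taking the union of these: int(A) = ∅.
cl(A) = ⋂ {C closed : A ⊆ C}. Closed sets containing A: {k, l, n}, {k, l, m, n}.
Intersecting these: cl(A) = {k, l, n}.
∂A = cl(A) ∖ int(A) = {k, l, n} ∖ ∅ = {k, l, n}.


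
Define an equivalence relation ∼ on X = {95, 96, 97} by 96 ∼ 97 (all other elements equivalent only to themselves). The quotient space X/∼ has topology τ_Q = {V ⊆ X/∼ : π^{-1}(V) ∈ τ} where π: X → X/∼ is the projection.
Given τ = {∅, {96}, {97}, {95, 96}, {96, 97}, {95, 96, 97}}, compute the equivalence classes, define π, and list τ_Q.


X/∼ = {[95], [96=97]}; |τ_Q| = 3.

Equivalence classes: [95], [96=97].
Quotient map π: X → X/∼ sends 95 ↦ [95], 96 ↦ [96=97], 97 ↦ [96=97].
For each subset V ⊆ X/∼, compute π^{-1}(V) ⊆ X and check whether π^{-1}(V) ∈ τ. V is open in τ_Q iff π^{-1}(V) ∈ τ.
  V = {}: π^{-1}(V) = ∅ ∈ τ ✓.
  V = {[95]}: π^{-1}(V) = {95} ∉ τ ✗.
  V = {[96=97]}: π^{-1}(V) = {96, 97} ∈ τ ✓.
  V = {[95], [96=97]}: π^{-1}(V) = {95, 96, 97} ∈ τ ✓.
Open sets in the quotient: τ_Q = {{}, {[96=97]}, {[95], [96=97]}} (3 elements).


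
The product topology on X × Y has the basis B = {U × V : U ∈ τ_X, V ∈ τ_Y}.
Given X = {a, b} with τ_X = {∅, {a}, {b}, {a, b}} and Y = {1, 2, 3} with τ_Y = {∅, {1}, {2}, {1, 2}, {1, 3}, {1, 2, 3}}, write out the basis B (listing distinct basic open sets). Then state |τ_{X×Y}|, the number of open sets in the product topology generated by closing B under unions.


Basis B = {∅ × ∅, {a} × {1}, {a} × {2}, {b} × {1}, {b} × {2}, {a} × {1, 2}, {a} × {1, 3}, {a, b} × {1}, {a, b} × {2}, {b} × {1, 2}, {b} × {1, 3}, {a} × {1, 2, 3}, {b} × {1, 2, 3}, {a, b} × {1, 2}, {a, b} × {1, 3}, {a, b} × {1, 2, 3}}; |τ_{X×Y}| = 36.

Enumerate products U × V with U ∈ τ_X, V ∈ τ_Y (deduplicated):
  ∅ × ∅ = {} (∅)
  {a} × {1} = {(a,1)}
  {a} × {2} = {(a,2)}
  {b} × {1} = {(b,1)}
  {b} × {2} = {(b,2)}
  {a} × {1, 2} = {(a,1), (a,2)}
  {a} × {1, 3} = {(a,1), (a,3)}
  {a, b} × {1} = {(a,1), (b,1)}
  {a, b} × {2} = {(a,2), (b,2)}
  {b} × {1, 2} = {(b,1), (b,2)}
  {b} × {1, 3} = {(b,1), (b,3)}
  {a} × {1, 2, 3} = {(a,1), (a,2), (a,3)}
  {b} × {1, 2, 3} = {(b,1), (b,2), (b,3)}
  {a, b} × {1, 2} = {(a,1), (a,2), (b,1), (b,2)}
  {a, b} × {1, 3} = {(a,1), (a,3), (b,1), (b,3)}
  {a, b} × {1, 2, 3} = {(a,1), (a,2), (a,3), (b,1), (b,2), (b,3)}
These 16 distinct sets form the basis B.
Close under arbitrary unions to get τ_{X×Y}; counting gives |τ_{X×Y}| = 36.


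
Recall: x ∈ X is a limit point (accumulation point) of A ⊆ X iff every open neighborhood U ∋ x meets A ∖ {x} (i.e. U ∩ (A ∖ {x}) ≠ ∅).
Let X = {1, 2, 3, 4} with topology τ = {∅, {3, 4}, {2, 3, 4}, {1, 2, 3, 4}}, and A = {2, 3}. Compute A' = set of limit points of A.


A' = {1, 2, 4}

For each x ∈ X, list the open sets U ∈ τ with x ∈ U, then check whether U ∩ (A ∖ {x}) ≠ ∅ for every such U.
  x = 1: opens ∋ x are {1, 2, 3, 4}; each meets A ∖ {1}, so x IS a limit point.
  x = 2: opens ∋ x are {2, 3, 4}, {1, 2, 3, 4}; each meets A ∖ {2}, so x IS a limit point.
  x = 3: open {3, 4} ∋ x has {3, 4} ∩ (A ∖ {3}) = ∅, so x is NOT a limit point.
  x = 4: opens ∋ x are {3, 4}, {2, 3, 4}, {1, 2, 3, 4}; each meets A ∖ {4}, so x IS a limit point.
Collecting: A' = {1, 2, 4}.


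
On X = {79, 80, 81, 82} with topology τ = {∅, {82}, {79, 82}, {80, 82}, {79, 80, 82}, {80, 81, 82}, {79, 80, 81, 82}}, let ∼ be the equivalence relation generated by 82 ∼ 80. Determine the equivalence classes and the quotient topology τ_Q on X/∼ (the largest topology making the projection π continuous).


X/∼ = {[79], [80=82], [81]}; |τ_Q| = 5.

Equivalence classes: [79], [80=82], [81].
Quotient map π: X → X/∼ sends 79 ↦ [79], 80 ↦ [80=82], 81 ↦ [81], 82 ↦ [80=82].
For each subset V ⊆ X/∼, compute π^{-1}(V) ⊆ X and check whether π^{-1}(V) ∈ τ. V is open in τ_Q iff π^{-1}(V) ∈ τ.
  V = {}: π^{-1}(V) = ∅ ∈ τ ✓.
  V = {[79]}: π^{-1}(V) = {79} ∉ τ ✗.
  V = {[80=82]}: π^{-1}(V) = {80, 82} ∈ τ ✓.
  V = {[79], [80=82]}: π^{-1}(V) = {79, 80, 82} ∈ τ ✓.
  V = {[81]}: π^{-1}(V) = {81} ∉ τ ✗.
  V = {[79], [81]}: π^{-1}(V) = {79, 81} ∉ τ ✗.
  V = {[80=82], [81]}: π^{-1}(V) = {80, 81, 82} ∈ τ ✓.
  V = {[79], [80=82], [81]}: π^{-1}(V) = {79, 80, 81, 82} ∈ τ ✓.
Open sets in the quotient: τ_Q = {{}, {[80=82]}, {[79], [80=82]}, {[80=82], [81]}, {[79], [80=82], [81]}} (5 elements).


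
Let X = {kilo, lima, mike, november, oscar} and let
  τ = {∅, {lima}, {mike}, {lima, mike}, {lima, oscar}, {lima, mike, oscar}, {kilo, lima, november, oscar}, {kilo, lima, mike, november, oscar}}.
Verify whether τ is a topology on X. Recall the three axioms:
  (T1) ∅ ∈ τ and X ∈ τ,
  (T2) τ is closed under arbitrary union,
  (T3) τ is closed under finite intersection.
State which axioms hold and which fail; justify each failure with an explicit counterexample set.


τ IS a topology on X.

Axiom (T1): ∅ ∈ τ? Yes; X ∈ τ? Yes.
Axiom (T2/T3): check pairwise unions and intersections of members of τ.
All pairwise intersections and unions checked — each lies in τ. Therefore τ satisfies (T1), (T2), (T3): it IS a topology on X.


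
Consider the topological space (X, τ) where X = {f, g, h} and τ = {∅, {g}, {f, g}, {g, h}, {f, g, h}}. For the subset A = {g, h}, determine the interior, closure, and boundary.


int(A) = {g, h}, cl(A) = {f, g, h}, ∂A = {f}.

Closed sets in (X, τ) are complements of opens:
  closed(X, τ) = {∅, {f}, {h}, {f, h}, {f, g, h}}.
int(A) = ⋃ {U ∈ τ : U ⊆ A}. Opens contained in A: ∅, {g}, {g, h}.
Taking the union of these: int(A) = {g, h}.
cl(A) = ⋂ {C closed : A ⊆ C}. Closed sets containing A: {f, g, h}.
Intersecting these: cl(A) = {f, g, h}.
∂A = cl(A) ∖ int(A) = {f, g, h} ∖ {g, h} = {f}.


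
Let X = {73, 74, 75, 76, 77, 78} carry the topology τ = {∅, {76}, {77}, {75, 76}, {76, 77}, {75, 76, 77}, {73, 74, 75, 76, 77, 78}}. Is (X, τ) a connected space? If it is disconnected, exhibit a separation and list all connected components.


(X, τ) is connected.

Find clopen sets (U ∈ τ with X ∖ U ∈ τ):
  U = ∅, X ∖ U = {73, 74, 75, 76, 77, 78} — both open, so U is clopen.
  U = {73, 74, 75, 76, 77, 78}, X ∖ U = ∅ — both open, so U is clopen.
Only trivial clopens (∅ and X) exist, so (X, τ) is connected.
Compute connected components by grouping points that agree on all clopens:
  component: {73, 74, 75, 76, 77, 78}


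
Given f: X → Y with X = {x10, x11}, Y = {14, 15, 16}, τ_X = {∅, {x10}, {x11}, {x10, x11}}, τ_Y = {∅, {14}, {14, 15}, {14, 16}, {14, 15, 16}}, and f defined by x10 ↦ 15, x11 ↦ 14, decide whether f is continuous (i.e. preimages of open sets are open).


f IS continuous.

Compute f^{-1}(U) for each U ∈ τ_Y:
  U = ∅: f^{-1}(U) = ∅ ∈ τ_X ✓.
  U = {14}: f^{-1}(U) = {x11} ∈ τ_X ✓.
  U = {14, 15}: f^{-1}(U) = {x10, x11} ∈ τ_X ✓.
  U = {14, 16}: f^{-1}(U) = {x11} ∈ τ_X ✓.
  U = {14, 15, 16}: f^{-1}(U) = {x10, x11} ∈ τ_X ✓.
Every preimage lies in τ_X, so f IS continuous.


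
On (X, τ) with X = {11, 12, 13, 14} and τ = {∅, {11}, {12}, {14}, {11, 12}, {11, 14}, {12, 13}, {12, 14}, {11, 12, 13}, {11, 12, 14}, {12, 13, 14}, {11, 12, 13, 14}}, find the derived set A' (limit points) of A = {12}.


A' = {13}

For each x ∈ X, list the open sets U ∈ τ with x ∈ U, then check whether U ∩ (A ∖ {x}) ≠ ∅ for every such U.
  x = 11: open {11} ∋ x has {11} ∩ (A ∖ {11}) = ∅, so x is NOT a limit point.
  x = 12: open {12} ∋ x has {12} ∩ (A ∖ {12}) = ∅, so x is NOT a limit point.
  x = 13: opens ∋ x are {12, 13}, {11, 12, 13}, {12, 13, 14}, {11, 12, 13, 14}; each meets A ∖ {13}, so x IS a limit point.
  x = 14: open {14} ∋ x has {14} ∩ (A ∖ {14}) = ∅, so x is NOT a limit point.
Collecting: A' = {13}.


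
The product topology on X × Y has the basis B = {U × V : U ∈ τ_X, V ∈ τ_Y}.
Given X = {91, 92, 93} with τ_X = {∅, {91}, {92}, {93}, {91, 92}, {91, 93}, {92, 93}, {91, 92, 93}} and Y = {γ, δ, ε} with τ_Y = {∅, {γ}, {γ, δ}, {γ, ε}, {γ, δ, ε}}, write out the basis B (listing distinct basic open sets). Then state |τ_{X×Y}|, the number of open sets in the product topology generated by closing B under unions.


Basis B = {∅ × ∅, {91} × {γ}, {92} × {γ}, {93} × {γ}, {91} × {γ, δ}, {91} × {γ, ε}, {91, 92} × {γ}, {91, 93} × {γ}, {92} × {γ, δ}, {92} × {γ, ε}, {92, 93} × {γ}, {93} × {γ, δ}, {93} × {γ, ε}, {91} × {γ, δ, ε}, {91, 92, 93} × {γ}, {92} × {γ, δ, ε}, {93} × {γ, δ, ε}, {91, 92} × {γ, δ}, {91, 93} × {γ, δ}, {91, 92} × {γ, ε}, {91, 93} × {γ, ε}, {92, 93} × {γ, δ}, {92, 93} × {γ, ε}, {91, 92} × {γ, δ, ε}, {91, 93} × {γ, δ, ε}, {91, 92, 93} × {γ, δ}, {91, 92, 93} × {γ, ε}, {92, 93} × {γ, δ, ε}, {91, 92, 93} × {γ, δ, ε}}; |τ_{X×Y}| = 125.

Enumerate products U × V with U ∈ τ_X, V ∈ τ_Y (deduplicated):
  ∅ × ∅ = {} (∅)
  {91} × {γ} = {(91,γ)}
  {92} × {γ} = {(92,γ)}
  {93} × {γ} = {(93,γ)}
  {91} × {γ, δ} = {(91,γ), (91,δ)}
  {91} × {γ, ε} = {(91,γ), (91,ε)}
  {91, 92} × {γ} = {(91,γ), (92,γ)}
  {91, 93} × {γ} = {(91,γ), (93,γ)}
  {92} × {γ, δ} = {(92,γ), (92,δ)}
  {92} × {γ, ε} = {(92,γ), (92,ε)}
  {92, 93} × {γ} = {(92,γ), (93,γ)}
  {93} × {γ, δ} = {(93,γ), (93,δ)}
  {93} × {γ, ε} = {(93,γ), (93,ε)}
  {91} × {γ, δ, ε} = {(91,γ), (91,δ), (91,ε)}
  {91, 92, 93} × {γ} = {(91,γ), (92,γ), (93,γ)}
  {92} × {γ, δ, ε} = {(92,γ), (92,δ), (92,ε)}
  {93} × {γ, δ, ε} = {(93,γ), (93,δ), (93,ε)}
  {91, 92} × {γ, δ} = {(91,γ), (91,δ), (92,γ), (92,δ)}
  {91, 93} × {γ, δ} = {(91,γ), (91,δ), (93,γ), (93,δ)}
  {91, 92} × {γ, ε} = {(91,γ), (91,ε), (92,γ), (92,ε)}
  {91, 93} × {γ, ε} = {(91,γ), (91,ε), (93,γ), (93,ε)}
  {92, 93} × {γ, δ} = {(92,γ), (92,δ), (93,γ), (93,δ)}
  {92, 93} × {γ, ε} = {(92,γ), (92,ε), (93,γ), (93,ε)}
  {91, 92} × {γ, δ, ε} = {(91,γ), (91,δ), (91,ε), (92,γ), (92,δ), (92,ε)}
  {91, 93} × {γ, δ, ε} = {(91,γ), (91,δ), (91,ε), (93,γ), (93,δ), (93,ε)}
  {91, 92, 93} × {γ, δ} = {(91,γ), (91,δ), (92,γ), (92,δ), (93,γ), (93,δ)}
  {91, 92, 93} × {γ, ε} = {(91,γ), (91,ε), (92,γ), (92,ε), (93,γ), (93,ε)}
  {92, 93} × {γ, δ, ε} = {(92,γ), (92,δ), (92,ε), (93,γ), (93,δ), (93,ε)}
  {91, 92, 93} × {γ, δ, ε} = {(91,γ), (91,δ), (91,ε), (92,γ), (92,δ), (92,ε), (93,γ), (93,δ), (93,ε)}
These 29 distinct sets form the basis B.
Close under arbitrary unions to get τ_{X×Y}; counting gives |τ_{X×Y}| = 125.


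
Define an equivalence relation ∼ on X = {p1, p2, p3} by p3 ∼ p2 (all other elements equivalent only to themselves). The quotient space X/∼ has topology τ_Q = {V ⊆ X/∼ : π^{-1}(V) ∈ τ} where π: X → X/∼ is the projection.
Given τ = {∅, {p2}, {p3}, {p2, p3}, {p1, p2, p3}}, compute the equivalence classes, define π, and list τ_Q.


X/∼ = {[p1], [p2=p3]}; |τ_Q| = 3.

Equivalence classes: [p1], [p2=p3].
Quotient map π: X → X/∼ sends p1 ↦ [p1], p2 ↦ [p2=p3], p3 ↦ [p2=p3].
For each subset V ⊆ X/∼, compute π^{-1}(V) ⊆ X and check whether π^{-1}(V) ∈ τ. V is open in τ_Q iff π^{-1}(V) ∈ τ.
  V = {}: π^{-1}(V) = ∅ ∈ τ ✓.
  V = {[p1]}: π^{-1}(V) = {p1} ∉ τ ✗.
  V = {[p2=p3]}: π^{-1}(V) = {p2, p3} ∈ τ ✓.
  V = {[p1], [p2=p3]}: π^{-1}(V) = {p1, p2, p3} ∈ τ ✓.
Open sets in the quotient: τ_Q = {{}, {[p2=p3]}, {[p1], [p2=p3]}} (3 elements).


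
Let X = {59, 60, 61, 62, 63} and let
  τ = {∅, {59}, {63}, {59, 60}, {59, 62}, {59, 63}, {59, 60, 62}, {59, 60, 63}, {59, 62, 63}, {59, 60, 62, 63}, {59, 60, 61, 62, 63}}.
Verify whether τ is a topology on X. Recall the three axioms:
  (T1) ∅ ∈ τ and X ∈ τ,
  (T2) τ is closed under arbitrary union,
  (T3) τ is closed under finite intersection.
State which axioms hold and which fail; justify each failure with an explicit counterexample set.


τ IS a topology on X.

Axiom (T1): ∅ ∈ τ? Yes; X ∈ τ? Yes.
Axiom (T2/T3): check pairwise unions and intersections of members of τ.
All pairwise intersections and unions checked — each lies in τ. Therefore τ satisfies (T1), (T2), (T3): it IS a topology on X.


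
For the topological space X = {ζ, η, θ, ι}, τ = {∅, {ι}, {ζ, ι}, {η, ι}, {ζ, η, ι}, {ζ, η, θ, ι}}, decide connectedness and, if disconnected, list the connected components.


(X, τ) is connected.

Find clopen sets (U ∈ τ with X ∖ U ∈ τ):
  U = ∅, X ∖ U = {ζ, η, θ, ι} — both open, so U is clopen.
  U = {ζ, η, θ, ι}, X ∖ U = ∅ — both open, so U is clopen.
Only trivial clopens (∅ and X) exist, so (X, τ) is connected.
Compute connected components by grouping points that agree on all clopens:
  component: {ζ, η, θ, ι}


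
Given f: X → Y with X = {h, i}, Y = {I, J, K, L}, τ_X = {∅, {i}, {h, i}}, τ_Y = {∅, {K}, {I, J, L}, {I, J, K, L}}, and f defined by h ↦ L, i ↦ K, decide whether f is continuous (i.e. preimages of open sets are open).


f is NOT continuous.

Compute f^{-1}(U) for each U ∈ τ_Y:
  U = ∅: f^{-1}(U) = ∅ ∈ τ_X ✓.
  U = {K}: f^{-1}(U) = {i} ∈ τ_X ✓.
  U = {I, J, L}: f^{-1}(U) = {h} ∉ τ_X ✗.
  U = {I, J, K, L}: f^{-1}(U) = {h, i} ∈ τ_X ✓.
Found U = {I, J, L} with f^{-1}(U) = {h} not in τ_X. Therefore f is NOT continuous.


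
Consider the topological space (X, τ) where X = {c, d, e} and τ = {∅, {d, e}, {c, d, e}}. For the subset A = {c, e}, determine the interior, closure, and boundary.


int(A) = ∅, cl(A) = {c, d, e}, ∂A = {c, d, e}.

Closed sets in (X, τ) are complements of opens:
  closed(X, τ) = {∅, {c}, {c, d, e}}.
int(A) = ⋃ {U ∈ τ : U ⊆ A}. Opens contained in A: ∅.
Taking the union of these: int(A) = ∅.
cl(A) = ⋂ {C closed : A ⊆ C}. Closed sets containing A: {c, d, e}.
Intersecting these: cl(A) = {c, d, e}.
∂A = cl(A) ∖ int(A) = {c, d, e} ∖ ∅ = {c, d, e}.


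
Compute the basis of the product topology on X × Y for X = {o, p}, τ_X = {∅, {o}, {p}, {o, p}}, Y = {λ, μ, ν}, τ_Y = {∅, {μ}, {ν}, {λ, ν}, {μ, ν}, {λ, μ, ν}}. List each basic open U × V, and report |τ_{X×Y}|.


Basis B = {∅ × ∅, {o} × {μ}, {o} × {ν}, {p} × {μ}, {p} × {ν}, {o} × {λ, ν}, {o} × {μ, ν}, {o, p} × {μ}, {o, p} × {ν}, {p} × {λ, ν}, {p} × {μ, ν}, {o} × {λ, μ, ν}, {p} × {λ, μ, ν}, {o, p} × {λ, ν}, {o, p} × {μ, ν}, {o, p} × {λ, μ, ν}}; |τ_{X×Y}| = 36.

Enumerate products U × V with U ∈ τ_X, V ∈ τ_Y (deduplicated):
  ∅ × ∅ = {} (∅)
  {o} × {μ} = {(o,μ)}
  {o} × {ν} = {(o,ν)}
  {p} × {μ} = {(p,μ)}
  {p} × {ν} = {(p,ν)}
  {o} × {λ, ν} = {(o,λ), (o,ν)}
  {o} × {μ, ν} = {(o,μ), (o,ν)}
  {o, p} × {μ} = {(o,μ), (p,μ)}
  {o, p} × {ν} = {(o,ν), (p,ν)}
  {p} × {λ, ν} = {(p,λ), (p,ν)}
  {p} × {μ, ν} = {(p,μ), (p,ν)}
  {o} × {λ, μ, ν} = {(o,λ), (o,μ), (o,ν)}
  {p} × {λ, μ, ν} = {(p,λ), (p,μ), (p,ν)}
  {o, p} × {λ, ν} = {(o,λ), (o,ν), (p,λ), (p,ν)}
  {o, p} × {μ, ν} = {(o,μ), (o,ν), (p,μ), (p,ν)}
  {o, p} × {λ, μ, ν} = {(o,λ), (o,μ), (o,ν), (p,λ), (p,μ), (p,ν)}
These 16 distinct sets form the basis B.
Close under arbitrary unions to get τ_{X×Y}; counting gives |τ_{X×Y}| = 36.


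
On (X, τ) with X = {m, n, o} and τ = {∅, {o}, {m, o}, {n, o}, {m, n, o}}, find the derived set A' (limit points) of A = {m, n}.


A' = ∅

For each x ∈ X, list the open sets U ∈ τ with x ∈ U, then check whether U ∩ (A ∖ {x}) ≠ ∅ for every such U.
  x = m: open {m, o} ∋ x has {m, o} ∩ (A ∖ {m}) = ∅, so x is NOT a limit point.
  x = n: open {n, o} ∋ x has {n, o} ∩ (A ∖ {n}) = ∅, so x is NOT a limit point.
  x = o: open {o} ∋ x has {o} ∩ (A ∖ {o}) = ∅, so x is NOT a limit point.
Collecting: A' = ∅.


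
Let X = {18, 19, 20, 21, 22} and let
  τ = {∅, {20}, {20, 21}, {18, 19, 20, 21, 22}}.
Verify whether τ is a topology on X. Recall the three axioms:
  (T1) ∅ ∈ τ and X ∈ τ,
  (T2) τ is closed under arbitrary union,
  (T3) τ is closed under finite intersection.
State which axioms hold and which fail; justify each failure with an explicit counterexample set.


τ IS a topology on X.

Axiom (T1): ∅ ∈ τ? Yes; X ∈ τ? Yes.
Axiom (T2/T3): check pairwise unions and intersections of members of τ.
All pairwise intersections and unions checked — each lies in τ. Therefore τ satisfies (T1), (T2), (T3): it IS a topology on X.


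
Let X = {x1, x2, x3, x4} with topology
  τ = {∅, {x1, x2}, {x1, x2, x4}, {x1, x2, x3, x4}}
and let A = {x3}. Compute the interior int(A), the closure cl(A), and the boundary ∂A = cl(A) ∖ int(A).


int(A) = ∅, cl(A) = {x3}, ∂A = {x3}.

Closed sets in (X, τ) are complements of opens:
  closed(X, τ) = {∅, {x3}, {x3, x4}, {x1, x2, x3, x4}}.
int(A) = ⋃ {U ∈ τ : U ⊆ A}. Opens contained in A: ∅.
Taking the union of these: int(A) = ∅.
cl(A) = ⋂ {C closed : A ⊆ C}. Closed sets containing A: {x3}, {x3, x4}, {x1, x2, x3, x4}.
Intersecting these: cl(A) = {x3}.
∂A = cl(A) ∖ int(A) = {x3} ∖ ∅ = {x3}.


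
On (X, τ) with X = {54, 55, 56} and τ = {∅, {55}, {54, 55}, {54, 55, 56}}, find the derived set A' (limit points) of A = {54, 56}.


A' = {56}

For each x ∈ X, list the open sets U ∈ τ with x ∈ U, then check whether U ∩ (A ∖ {x}) ≠ ∅ for every such U.
  x = 54: open {54, 55} ∋ x has {54, 55} ∩ (A ∖ {54}) = ∅, so x is NOT a limit point.
  x = 55: open {55} ∋ x has {55} ∩ (A ∖ {55}) = ∅, so x is NOT a limit point.
  x = 56: opens ∋ x are {54, 55, 56}; each meets A ∖ {56}, so x IS a limit point.
Collecting: A' = {56}.


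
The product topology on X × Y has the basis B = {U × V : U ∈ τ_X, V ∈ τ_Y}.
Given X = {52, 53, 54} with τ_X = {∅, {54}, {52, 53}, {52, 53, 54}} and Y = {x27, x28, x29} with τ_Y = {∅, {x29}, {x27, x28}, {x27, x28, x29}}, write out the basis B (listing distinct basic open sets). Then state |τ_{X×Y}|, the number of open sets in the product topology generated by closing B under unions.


Basis B = {∅ × ∅, {54} × {x29}, {52, 53} × {x29}, {54} × {x27, x28}, {52, 53, 54} × {x29}, {54} × {x27, x28, x29}, {52, 53} × {x27, x28}, {52, 53} × {x27, x28, x29}, {52, 53, 54} × {x27, x28}, {52, 53, 54} × {x27, x28, x29}}; |τ_{X×Y}| = 16.

Enumerate products U × V with U ∈ τ_X, V ∈ τ_Y (deduplicated):
  ∅ × ∅ = {} (∅)
  {54} × {x29} = {(54,x29)}
  {52, 53} × {x29} = {(52,x29), (53,x29)}
  {54} × {x27, x28} = {(54,x27), (54,x28)}
  {52, 53, 54} × {x29} = {(52,x29), (53,x29), (54,x29)}
  {54} × {x27, x28, x29} = {(54,x27), (54,x28), (54,x29)}
  {52, 53} × {x27, x28} = {(52,x27), (52,x28), (53,x27), (53,x28)}
  {52, 53} × {x27, x28, x29} = {(52,x27), (52,x28), (52,x29), (53,x27), (53,x28), (53,x29)}
  {52, 53, 54} × {x27, x28} = {(52,x27), (52,x28), (53,x27), (53,x28), (54,x27), (54,x28)}
  {52, 53, 54} × {x27, x28, x29} = {(52,x27), (52,x28), (52,x29), (53,x27), (53,x28), (53,x29), (54,x27), (54,x28), (54,x29)}
These 10 distinct sets form the basis B.
Close under arbitrary unions to get τ_{X×Y}; counting gives |τ_{X×Y}| = 16.


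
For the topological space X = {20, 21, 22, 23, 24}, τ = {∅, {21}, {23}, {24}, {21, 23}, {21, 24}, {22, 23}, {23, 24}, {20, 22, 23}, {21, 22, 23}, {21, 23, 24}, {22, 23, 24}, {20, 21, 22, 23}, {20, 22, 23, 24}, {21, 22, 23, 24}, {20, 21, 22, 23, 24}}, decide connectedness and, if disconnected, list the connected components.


(X, τ) is disconnected; components = [{21}, {24}, {20, 22, 23}].

Find clopen sets (U ∈ τ with X ∖ U ∈ τ):
  U = ∅, X ∖ U = {20, 21, 22, 23, 24} — both open, so U is clopen.
  U = {21}, X ∖ U = {20, 22, 23, 24} — both open, so U is clopen.
  U = {24}, X ∖ U = {20, 21, 22, 23} — both open, so U is clopen.
  U = {21, 24}, X ∖ U = {20, 22, 23} — both open, so U is clopen.
  U = {20, 22, 23}, X ∖ U = {21, 24} — both open, so U is clopen.
  U = {20, 21, 22, 23}, X ∖ U = {24} — both open, so U is clopen.
  U = {20, 22, 23, 24}, X ∖ U = {21} — both open, so U is clopen.
  U = {20, 21, 22, 23, 24}, X ∖ U = ∅ — both open, so U is clopen.
Nontrivial clopen(s) exist: e.g. {20, 22, 23, 24}. So (X, τ) is disconnected.
Compute connected components by grouping points that agree on all clopens:
  component: {21}
  component: {24}
  component: {20, 22, 23}


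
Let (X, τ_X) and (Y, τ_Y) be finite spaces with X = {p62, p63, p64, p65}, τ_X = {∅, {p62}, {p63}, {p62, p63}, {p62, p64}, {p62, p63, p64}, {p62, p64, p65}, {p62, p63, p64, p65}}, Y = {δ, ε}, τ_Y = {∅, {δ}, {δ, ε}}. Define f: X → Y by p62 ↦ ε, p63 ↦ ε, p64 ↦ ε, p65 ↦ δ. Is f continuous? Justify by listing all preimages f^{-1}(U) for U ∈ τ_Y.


f is NOT continuous.

Compute f^{-1}(U) for each U ∈ τ_Y:
  U = ∅: f^{-1}(U) = ∅ ∈ τ_X ✓.
  U = {δ}: f^{-1}(U) = {p65} ∉ τ_X ✗.
  U = {δ, ε}: f^{-1}(U) = {p62, p63, p64, p65} ∈ τ_X ✓.
Found U = {δ} with f^{-1}(U) = {p65} not in τ_X. Therefore f is NOT continuous.
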